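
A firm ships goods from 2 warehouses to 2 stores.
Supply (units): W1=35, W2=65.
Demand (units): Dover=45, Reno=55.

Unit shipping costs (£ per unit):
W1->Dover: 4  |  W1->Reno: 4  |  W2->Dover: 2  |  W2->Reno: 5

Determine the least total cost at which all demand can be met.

330

One minimum-cost allocation:
  W1–Reno: 35 × £4 = £140
  W2–Dover: 45 × £2 = £90
  W2–Reno: 20 × £5 = £100
Total = 140 + 90 + 100 = £330.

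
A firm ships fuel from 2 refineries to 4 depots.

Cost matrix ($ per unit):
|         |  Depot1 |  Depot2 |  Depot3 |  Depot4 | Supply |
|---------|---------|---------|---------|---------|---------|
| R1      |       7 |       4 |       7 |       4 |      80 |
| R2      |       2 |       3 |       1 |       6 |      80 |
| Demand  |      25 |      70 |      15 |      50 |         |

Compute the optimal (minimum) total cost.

505

Optimal allocation:
  R1→Depot2: 30 × $4 = $120
  R1→Depot4: 50 × $4 = $200
  R2→Depot1: 25 × $2 = $50
  R2→Depot2: 40 × $3 = $120
  R2→Depot3: 15 × $1 = $15
Total = 120 + 200 + 50 + 120 + 15 = $505.
(Supply check: R1 ships 80; R2 ships 80.)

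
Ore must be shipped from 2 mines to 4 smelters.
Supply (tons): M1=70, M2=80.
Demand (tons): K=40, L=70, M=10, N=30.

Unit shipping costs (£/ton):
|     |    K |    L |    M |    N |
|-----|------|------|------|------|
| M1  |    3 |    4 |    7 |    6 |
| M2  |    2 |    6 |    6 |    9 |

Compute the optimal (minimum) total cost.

660

An optimal shipping plan:
  M1 to L: 40 × £4 = £160
  M1 to N: 30 × £6 = £180
  M2 to K: 40 × £2 = £80
  M2 to L: 30 × £6 = £180
  M2 to M: 10 × £6 = £60
Total = 160 + 180 + 80 + 180 + 60 = £660.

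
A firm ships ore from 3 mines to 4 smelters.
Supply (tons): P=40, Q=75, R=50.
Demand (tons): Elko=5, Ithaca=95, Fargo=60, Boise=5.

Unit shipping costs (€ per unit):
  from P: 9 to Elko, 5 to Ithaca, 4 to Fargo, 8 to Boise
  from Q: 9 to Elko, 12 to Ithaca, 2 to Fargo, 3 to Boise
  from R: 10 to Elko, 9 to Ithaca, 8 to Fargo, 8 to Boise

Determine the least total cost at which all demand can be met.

890

An optimal shipping plan:
  P->Ithaca: 40 × €5 = €200
  Q->Elko: 5 × €9 = €45
  Q->Ithaca: 5 × €12 = €60
  Q->Fargo: 60 × €2 = €120
  Q->Boise: 5 × €3 = €15
  R->Ithaca: 50 × €9 = €450
Total = 200 + 45 + 60 + 120 + 15 + 450 = €890.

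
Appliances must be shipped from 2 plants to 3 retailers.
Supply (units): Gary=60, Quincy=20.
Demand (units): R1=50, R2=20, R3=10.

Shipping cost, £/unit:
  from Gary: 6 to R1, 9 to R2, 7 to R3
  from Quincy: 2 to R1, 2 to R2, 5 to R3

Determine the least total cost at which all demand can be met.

410

An optimal shipping plan:
  Gary to R1: 50 × £6 = £300
  Gary to R3: 10 × £7 = £70
  Quincy to R2: 20 × £2 = £40
Total = 300 + 70 + 40 = £410.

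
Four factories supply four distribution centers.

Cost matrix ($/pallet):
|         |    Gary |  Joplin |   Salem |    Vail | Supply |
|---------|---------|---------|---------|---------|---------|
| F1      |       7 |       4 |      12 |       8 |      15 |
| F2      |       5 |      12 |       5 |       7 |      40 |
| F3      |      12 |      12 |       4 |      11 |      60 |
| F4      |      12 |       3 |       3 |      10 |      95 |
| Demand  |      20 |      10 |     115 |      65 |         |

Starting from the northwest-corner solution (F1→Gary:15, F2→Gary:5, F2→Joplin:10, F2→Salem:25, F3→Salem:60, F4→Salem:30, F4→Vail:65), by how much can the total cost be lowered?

260

Current plan cost = 15·7 + 5·5 + 10·12 + 25·5 + 60·4 + 30·3 + 65·10 = $1355.
Optimal plan:
  F1–Vail: 15 pallets
  F2–Gary: 20 pallets
  F2–Vail: 20 pallets
  F3–Salem: 60 pallets
  F4–Joplin: 10 pallets
  F4–Salem: 55 pallets
  F4–Vail: 30 pallets
Optimal cost = $1095.
Saving = 1355 − 1095 = $260.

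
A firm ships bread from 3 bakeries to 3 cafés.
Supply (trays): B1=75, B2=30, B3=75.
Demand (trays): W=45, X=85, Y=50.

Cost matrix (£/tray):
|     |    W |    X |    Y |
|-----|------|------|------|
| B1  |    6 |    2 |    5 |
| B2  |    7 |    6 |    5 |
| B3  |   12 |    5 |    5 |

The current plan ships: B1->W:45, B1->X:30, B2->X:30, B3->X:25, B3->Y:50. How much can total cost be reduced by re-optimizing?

90

Current plan cost = 45·6 + 30·2 + 30·6 + 25·5 + 50·5 = £885.
Optimal plan:
  B1->W: 15 × £6 = £90
  B1->X: 60 × £2 = £120
  B2->W: 30 × £7 = £210
  B3->X: 25 × £5 = £125
  B3->Y: 50 × £5 = £250
Optimal cost = £795.
Saving = 885 − 795 = £90.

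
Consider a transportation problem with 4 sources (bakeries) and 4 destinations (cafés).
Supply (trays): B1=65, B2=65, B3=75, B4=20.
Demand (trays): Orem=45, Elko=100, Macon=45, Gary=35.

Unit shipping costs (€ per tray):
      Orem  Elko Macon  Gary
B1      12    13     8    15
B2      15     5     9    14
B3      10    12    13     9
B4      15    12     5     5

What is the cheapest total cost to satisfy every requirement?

An optimal shipping plan:
  B1→Elko: 20 × €13 = €260
  B1→Macon: 45 × €8 = €360
  B2→Elko: 65 × €5 = €325
  B3→Orem: 45 × €10 = €450
  B3→Elko: 15 × €12 = €180
  B3→Gary: 15 × €9 = €135
  B4→Gary: 20 × €5 = €100
Total = 260 + 360 + 325 + 450 + 180 + 135 + 100 = €1810.

1810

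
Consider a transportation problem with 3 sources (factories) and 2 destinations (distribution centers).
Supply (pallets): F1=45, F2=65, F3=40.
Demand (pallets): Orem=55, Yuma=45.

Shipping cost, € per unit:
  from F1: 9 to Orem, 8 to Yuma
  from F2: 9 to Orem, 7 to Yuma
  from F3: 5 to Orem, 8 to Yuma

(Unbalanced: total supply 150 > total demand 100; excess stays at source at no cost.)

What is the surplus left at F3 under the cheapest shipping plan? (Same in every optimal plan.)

An optimal plan:
  F2->Orem: 15 × €9 = €135
  F2->Yuma: 45 × €7 = €315
  F3->Orem: 40 × €5 = €200
Total cost = €650.
F3 ships 40 of its 40, leaving 0.

0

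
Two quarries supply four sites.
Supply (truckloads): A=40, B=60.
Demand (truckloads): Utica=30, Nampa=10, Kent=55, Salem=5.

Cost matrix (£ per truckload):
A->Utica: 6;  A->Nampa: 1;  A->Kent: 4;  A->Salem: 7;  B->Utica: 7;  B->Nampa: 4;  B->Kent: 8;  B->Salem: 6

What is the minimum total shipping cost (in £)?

An optimal shipping plan:
  A to Kent: 40 × £4 = £160
  B to Utica: 30 × £7 = £210
  B to Nampa: 10 × £4 = £40
  B to Kent: 15 × £8 = £120
  B to Salem: 5 × £6 = £30
Total = 160 + 210 + 40 + 120 + 30 = £560.

560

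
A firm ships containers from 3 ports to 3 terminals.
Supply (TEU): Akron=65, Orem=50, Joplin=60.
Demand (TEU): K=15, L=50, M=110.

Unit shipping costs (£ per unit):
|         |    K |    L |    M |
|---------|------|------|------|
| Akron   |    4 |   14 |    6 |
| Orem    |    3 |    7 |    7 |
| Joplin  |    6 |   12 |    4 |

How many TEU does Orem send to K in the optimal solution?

0

Optimal shipments:
  Akron to K: 15 TEU
  Akron to M: 50 TEU
  Orem to L: 50 TEU
  Joplin to M: 60 TEU
Total cost = £950.
The route Orem→K is not used.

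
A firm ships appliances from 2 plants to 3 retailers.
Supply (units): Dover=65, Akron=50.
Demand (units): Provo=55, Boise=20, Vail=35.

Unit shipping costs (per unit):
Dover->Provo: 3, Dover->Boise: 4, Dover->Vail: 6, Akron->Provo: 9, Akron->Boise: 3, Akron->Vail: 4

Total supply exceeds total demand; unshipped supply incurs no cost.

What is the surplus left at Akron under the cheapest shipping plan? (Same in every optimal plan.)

0

An optimal plan:
  Dover to Provo: 55 × 3 = 165
  Dover to Boise: 5 × 4 = 20
  Akron to Boise: 15 × 3 = 45
  Akron to Vail: 35 × 4 = 140
Total cost = 370.
Akron ships 50 of its 50, leaving 0.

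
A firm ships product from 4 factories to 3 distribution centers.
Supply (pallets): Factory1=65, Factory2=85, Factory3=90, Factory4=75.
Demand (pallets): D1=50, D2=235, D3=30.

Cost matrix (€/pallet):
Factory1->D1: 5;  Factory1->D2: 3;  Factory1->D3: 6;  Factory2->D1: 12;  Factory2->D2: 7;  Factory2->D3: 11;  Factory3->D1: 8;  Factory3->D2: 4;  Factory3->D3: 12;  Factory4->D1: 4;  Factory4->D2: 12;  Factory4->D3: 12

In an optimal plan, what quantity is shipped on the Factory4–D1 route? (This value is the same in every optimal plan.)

Optimal shipments:
  Factory1 to D2: 60 × €3 = €180
  Factory1 to D3: 5 × €6 = €30
  Factory2 to D2: 85 × €7 = €595
  Factory3 to D2: 90 × €4 = €360
  Factory4 to D1: 50 × €4 = €200
  Factory4 to D3: 25 × €12 = €300
Total cost = €1665.
So Factory4→D1 carries 50 pallets.

50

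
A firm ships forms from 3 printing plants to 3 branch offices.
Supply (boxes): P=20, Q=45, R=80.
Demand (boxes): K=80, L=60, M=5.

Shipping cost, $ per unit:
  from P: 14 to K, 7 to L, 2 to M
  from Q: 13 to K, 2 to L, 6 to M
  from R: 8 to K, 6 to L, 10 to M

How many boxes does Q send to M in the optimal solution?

0

Optimal shipments:
  P to L: 15 × $7 = $105
  P to M: 5 × $2 = $10
  Q to L: 45 × $2 = $90
  R to K: 80 × $8 = $640
Total cost = $845.
The route Q→M is not used.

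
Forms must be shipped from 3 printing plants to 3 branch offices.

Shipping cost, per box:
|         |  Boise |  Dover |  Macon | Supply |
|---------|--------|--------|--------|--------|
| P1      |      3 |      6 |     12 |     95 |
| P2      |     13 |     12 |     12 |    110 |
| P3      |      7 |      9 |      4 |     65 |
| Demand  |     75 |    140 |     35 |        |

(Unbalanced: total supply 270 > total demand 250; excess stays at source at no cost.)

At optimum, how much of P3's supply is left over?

An optimal plan:
  P1->Boise: 75 × 3 = 225
  P1->Dover: 20 × 6 = 120
  P2->Dover: 90 × 12 = 1080
  P3->Dover: 30 × 9 = 270
  P3->Macon: 35 × 4 = 140
Total cost = 1835.
P3 ships 65 of its 65, leaving 0.

0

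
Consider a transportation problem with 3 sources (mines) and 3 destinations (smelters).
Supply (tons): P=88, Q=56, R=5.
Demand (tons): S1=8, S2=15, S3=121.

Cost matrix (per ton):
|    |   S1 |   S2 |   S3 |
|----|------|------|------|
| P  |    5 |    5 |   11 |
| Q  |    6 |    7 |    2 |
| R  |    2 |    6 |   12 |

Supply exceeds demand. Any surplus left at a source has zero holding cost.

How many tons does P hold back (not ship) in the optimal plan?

5

Minimum-cost shipments:
  P→S1: 3 × 5 = 15
  P→S2: 15 × 5 = 75
  P→S3: 65 × 11 = 715
  Q→S3: 56 × 2 = 112
  R→S1: 5 × 2 = 10
Total cost = 927.
P ships 83 of its 88, leaving 5.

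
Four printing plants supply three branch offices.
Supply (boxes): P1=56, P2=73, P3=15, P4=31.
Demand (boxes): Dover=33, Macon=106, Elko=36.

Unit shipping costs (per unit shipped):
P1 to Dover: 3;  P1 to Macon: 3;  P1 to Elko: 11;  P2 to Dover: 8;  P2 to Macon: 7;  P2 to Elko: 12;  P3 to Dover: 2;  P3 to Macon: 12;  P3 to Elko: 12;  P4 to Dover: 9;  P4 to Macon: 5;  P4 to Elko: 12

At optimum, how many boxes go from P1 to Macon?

38

Solving gives:
  P1 to Dover: 18 × 3 = 54
  P1 to Macon: 38 × 3 = 114
  P2 to Macon: 37 × 7 = 259
  P2 to Elko: 36 × 12 = 432
  P3 to Dover: 15 × 2 = 30
  P4 to Macon: 31 × 5 = 155
Total cost = 1044.
So P1→Macon carries 38 boxes.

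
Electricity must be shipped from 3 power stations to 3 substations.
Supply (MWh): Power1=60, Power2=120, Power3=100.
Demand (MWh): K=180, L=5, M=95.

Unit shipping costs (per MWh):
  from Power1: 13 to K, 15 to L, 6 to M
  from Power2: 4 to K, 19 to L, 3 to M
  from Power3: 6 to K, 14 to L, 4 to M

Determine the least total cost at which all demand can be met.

1405

A cheapest plan:
  Power1 to L: 5 × 15 = 75
  Power1 to M: 55 × 6 = 330
  Power2 to K: 120 × 4 = 480
  Power3 to K: 60 × 6 = 360
  Power3 to M: 40 × 4 = 160
Total = 75 + 330 + 480 + 360 + 160 = 1405.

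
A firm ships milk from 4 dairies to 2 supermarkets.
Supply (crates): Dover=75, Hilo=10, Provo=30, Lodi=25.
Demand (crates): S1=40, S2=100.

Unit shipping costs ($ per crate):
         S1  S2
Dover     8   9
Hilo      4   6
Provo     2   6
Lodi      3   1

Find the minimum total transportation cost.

800

One minimum-cost allocation:
  Dover->S2: 75 × $9 = $675
  Hilo->S1: 10 × $4 = $40
  Provo->S1: 30 × $2 = $60
  Lodi->S2: 25 × $1 = $25
Total = 675 + 40 + 60 + 25 = $800.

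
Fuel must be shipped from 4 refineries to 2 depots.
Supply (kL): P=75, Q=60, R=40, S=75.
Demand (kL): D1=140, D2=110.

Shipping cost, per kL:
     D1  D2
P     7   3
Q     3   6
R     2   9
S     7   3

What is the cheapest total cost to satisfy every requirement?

870

A cheapest plan:
  P->D1: 40 × 7 = 280
  P->D2: 35 × 3 = 105
  Q->D1: 60 × 3 = 180
  R->D1: 40 × 2 = 80
  S->D2: 75 × 3 = 225
Total = 280 + 105 + 180 + 80 + 225 = 870.
(Supply check: P ships 75; Q ships 60; R ships 40; S ships 75.)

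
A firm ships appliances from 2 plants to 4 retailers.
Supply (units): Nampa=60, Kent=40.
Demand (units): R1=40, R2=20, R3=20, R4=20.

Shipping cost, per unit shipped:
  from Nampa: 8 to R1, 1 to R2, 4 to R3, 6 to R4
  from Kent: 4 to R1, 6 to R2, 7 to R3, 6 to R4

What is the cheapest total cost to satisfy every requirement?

A cheapest plan:
  Nampa–R2: 20 × 1 = 20
  Nampa–R3: 20 × 4 = 80
  Nampa–R4: 20 × 6 = 120
  Kent–R1: 40 × 4 = 160
Total = 20 + 80 + 120 + 160 = 380.

380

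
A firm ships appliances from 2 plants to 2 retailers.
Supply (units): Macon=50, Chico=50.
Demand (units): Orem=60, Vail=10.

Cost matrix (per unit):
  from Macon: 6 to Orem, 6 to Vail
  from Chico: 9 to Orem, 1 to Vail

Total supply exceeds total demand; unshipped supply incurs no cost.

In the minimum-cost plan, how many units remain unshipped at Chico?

30

Minimum-cost shipments:
  Macon–Orem: 50 × 6 = 300
  Chico–Orem: 10 × 9 = 90
  Chico–Vail: 10 × 1 = 10
Total cost = 400.
Chico ships 20 of its 50, leaving 30.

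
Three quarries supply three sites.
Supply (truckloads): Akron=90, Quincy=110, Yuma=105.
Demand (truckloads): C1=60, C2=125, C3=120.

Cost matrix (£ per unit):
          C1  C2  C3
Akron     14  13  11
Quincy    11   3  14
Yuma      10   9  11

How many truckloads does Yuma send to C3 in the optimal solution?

Solving gives:
  Akron–C3: 90 × £11 = £990
  Quincy–C2: 110 × £3 = £330
  Yuma–C1: 60 × £10 = £600
  Yuma–C2: 15 × £9 = £135
  Yuma–C3: 30 × £11 = £330
Total cost = £2385.
So Yuma→C3 carries 30 truckloads.

30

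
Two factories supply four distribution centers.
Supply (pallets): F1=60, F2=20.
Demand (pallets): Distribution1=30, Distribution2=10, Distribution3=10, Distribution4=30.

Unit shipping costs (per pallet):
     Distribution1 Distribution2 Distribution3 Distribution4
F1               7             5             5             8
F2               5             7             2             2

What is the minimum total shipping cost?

430

An optimal shipping plan:
  F1->Distribution1: 30 pallets
  F1->Distribution2: 10 pallets
  F1->Distribution3: 10 pallets
  F1->Distribution4: 10 pallets
  F2->Distribution4: 20 pallets
Total cost = 430.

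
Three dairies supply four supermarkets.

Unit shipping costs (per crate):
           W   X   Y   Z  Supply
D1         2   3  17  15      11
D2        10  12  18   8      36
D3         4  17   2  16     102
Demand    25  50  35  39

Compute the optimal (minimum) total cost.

Optimal allocation:
  D1->X: 11 × 3 = 33
  D2->Z: 36 × 8 = 288
  D3->W: 25 × 4 = 100
  D3->X: 39 × 17 = 663
  D3->Y: 35 × 2 = 70
  D3->Z: 3 × 16 = 48
Total = 33 + 288 + 100 + 663 + 70 + 48 = 1202.
(Supply check: D1 ships 11; D2 ships 36; D3 ships 102.)

1202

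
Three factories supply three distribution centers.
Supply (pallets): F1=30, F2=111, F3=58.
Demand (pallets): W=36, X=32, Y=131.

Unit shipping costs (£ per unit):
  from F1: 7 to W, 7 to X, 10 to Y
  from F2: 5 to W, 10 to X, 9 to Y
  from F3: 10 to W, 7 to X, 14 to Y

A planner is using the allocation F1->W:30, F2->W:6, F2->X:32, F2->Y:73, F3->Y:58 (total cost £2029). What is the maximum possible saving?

286

Current plan cost = 30·7 + 6·5 + 32·10 + 73·9 + 58·14 = £2029.
Optimal plan:
  F1->Y: 30 × £10 = £300
  F2->W: 10 × £5 = £50
  F2->Y: 101 × £9 = £909
  F3->W: 26 × £10 = £260
  F3->X: 32 × £7 = £224
Optimal cost = £1743.
Saving = 2029 − 1743 = £286.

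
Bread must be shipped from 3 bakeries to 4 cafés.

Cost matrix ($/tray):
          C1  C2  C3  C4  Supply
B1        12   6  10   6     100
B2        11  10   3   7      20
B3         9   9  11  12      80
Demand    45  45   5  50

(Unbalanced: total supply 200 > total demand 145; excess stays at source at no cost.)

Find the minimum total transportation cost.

990

An optimal shipping plan:
  B1 to C2: 45 × $6 = $270
  B1 to C4: 50 × $6 = $300
  B2 to C3: 5 × $3 = $15
  B3 to C1: 45 × $9 = $405
Total = 270 + 300 + 15 + 405 = $990.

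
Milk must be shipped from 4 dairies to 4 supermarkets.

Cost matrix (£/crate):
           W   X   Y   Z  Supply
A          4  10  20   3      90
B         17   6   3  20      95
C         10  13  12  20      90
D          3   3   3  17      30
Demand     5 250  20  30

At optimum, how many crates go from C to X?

Solving gives:
  A→W: 5 × £4 = £20
  A→X: 55 × £10 = £550
  A→Z: 30 × £3 = £90
  B→X: 75 × £6 = £450
  B→Y: 20 × £3 = £60
  C→X: 90 × £13 = £1170
  D→X: 30 × £3 = £90
Total cost = £2430.
So C→X carries 90 crates.

90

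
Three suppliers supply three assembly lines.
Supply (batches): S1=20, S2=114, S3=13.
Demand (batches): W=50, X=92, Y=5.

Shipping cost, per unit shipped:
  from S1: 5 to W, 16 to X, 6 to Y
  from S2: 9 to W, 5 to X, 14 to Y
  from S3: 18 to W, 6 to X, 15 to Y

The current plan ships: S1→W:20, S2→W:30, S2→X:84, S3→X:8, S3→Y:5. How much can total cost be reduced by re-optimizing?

20

Current plan cost = 20·5 + 30·9 + 84·5 + 8·6 + 5·15 = 913.
Optimal plan:
  S1→W: 15 × 5 = 75
  S1→Y: 5 × 6 = 30
  S2→W: 35 × 9 = 315
  S2→X: 79 × 5 = 395
  S3→X: 13 × 6 = 78
Optimal cost = 893.
Saving = 913 − 893 = 20.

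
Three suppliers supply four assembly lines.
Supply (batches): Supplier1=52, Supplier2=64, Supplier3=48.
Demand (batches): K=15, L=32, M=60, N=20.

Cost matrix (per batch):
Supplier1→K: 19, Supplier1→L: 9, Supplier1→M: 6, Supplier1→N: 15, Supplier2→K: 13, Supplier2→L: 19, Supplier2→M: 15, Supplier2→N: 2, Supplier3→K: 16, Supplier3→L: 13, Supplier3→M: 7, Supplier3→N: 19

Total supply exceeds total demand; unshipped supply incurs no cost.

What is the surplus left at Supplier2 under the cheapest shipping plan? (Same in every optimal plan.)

Minimum-cost shipments:
  Supplier1→L: 32 × 9 = 288
  Supplier1→M: 20 × 6 = 120
  Supplier2→K: 15 × 13 = 195
  Supplier2→N: 20 × 2 = 40
  Supplier3→M: 40 × 7 = 280
Total cost = 923.
Supplier2 ships 35 of its 64, leaving 29.

29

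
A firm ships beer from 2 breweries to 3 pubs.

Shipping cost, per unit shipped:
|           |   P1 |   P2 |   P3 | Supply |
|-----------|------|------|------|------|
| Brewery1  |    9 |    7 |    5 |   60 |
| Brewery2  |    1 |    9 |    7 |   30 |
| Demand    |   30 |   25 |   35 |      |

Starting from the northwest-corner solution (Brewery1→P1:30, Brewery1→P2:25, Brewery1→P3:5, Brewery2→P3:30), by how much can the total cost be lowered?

Current plan cost = 30·9 + 25·7 + 5·5 + 30·7 = 680.
Optimal plan:
  Brewery1->P2: 25 × 7 = 175
  Brewery1->P3: 35 × 5 = 175
  Brewery2->P1: 30 × 1 = 30
Optimal cost = 380.
Saving = 680 − 380 = 300.

300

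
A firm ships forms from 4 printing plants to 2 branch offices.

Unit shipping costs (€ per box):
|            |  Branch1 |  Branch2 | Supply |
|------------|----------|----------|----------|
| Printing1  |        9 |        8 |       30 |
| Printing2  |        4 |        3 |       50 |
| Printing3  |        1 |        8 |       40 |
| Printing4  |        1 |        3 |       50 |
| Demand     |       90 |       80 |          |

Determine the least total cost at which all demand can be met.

One minimum-cost allocation:
  Printing1 to Branch2: 30 × €8 = €240
  Printing2 to Branch2: 50 × €3 = €150
  Printing3 to Branch1: 40 × €1 = €40
  Printing4 to Branch1: 50 × €1 = €50
Total = 240 + 150 + 40 + 50 = €480.

480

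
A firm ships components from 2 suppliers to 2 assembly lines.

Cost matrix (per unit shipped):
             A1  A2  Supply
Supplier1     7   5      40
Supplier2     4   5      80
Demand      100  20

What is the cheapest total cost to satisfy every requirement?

560

Optimal allocation:
  Supplier1 to A1: 20 × 7 = 140
  Supplier1 to A2: 20 × 5 = 100
  Supplier2 to A1: 80 × 4 = 320
Total = 140 + 100 + 320 = 560.
(Supply check: Supplier1 ships 40; Supplier2 ships 80.)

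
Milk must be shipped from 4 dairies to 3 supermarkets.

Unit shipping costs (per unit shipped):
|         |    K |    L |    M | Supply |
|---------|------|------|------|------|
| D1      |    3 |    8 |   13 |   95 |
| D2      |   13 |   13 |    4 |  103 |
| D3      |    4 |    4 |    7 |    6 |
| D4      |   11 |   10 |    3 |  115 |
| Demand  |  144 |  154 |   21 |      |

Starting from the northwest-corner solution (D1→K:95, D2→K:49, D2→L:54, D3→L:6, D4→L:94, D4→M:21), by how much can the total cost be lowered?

Current plan cost = 95·3 + 49·13 + 54·13 + 6·4 + 94·10 + 21·3 = 2651.
Optimal plan:
  D1–K: 95 crates
  D2–K: 43 crates
  D2–L: 39 crates
  D2–M: 21 crates
  D3–K: 6 crates
  D4–L: 115 crates
Optimal cost = 2609.
Saving = 2651 − 2609 = 42.

42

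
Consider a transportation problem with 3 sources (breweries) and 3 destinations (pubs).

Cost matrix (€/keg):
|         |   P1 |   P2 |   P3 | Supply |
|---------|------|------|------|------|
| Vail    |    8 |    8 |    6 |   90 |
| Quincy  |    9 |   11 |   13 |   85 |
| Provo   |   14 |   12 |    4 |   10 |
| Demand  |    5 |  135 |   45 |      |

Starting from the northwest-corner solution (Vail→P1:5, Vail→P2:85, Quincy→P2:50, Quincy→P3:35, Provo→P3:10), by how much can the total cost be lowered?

Current plan cost = 5·8 + 85·8 + 50·11 + 35·13 + 10·4 = €1765.
Optimal plan:
  Vail->P2: 55 × €8 = €440
  Vail->P3: 35 × €6 = €210
  Quincy->P1: 5 × €9 = €45
  Quincy->P2: 80 × €11 = €880
  Provo->P3: 10 × €4 = €40
Optimal cost = €1615.
Saving = 1765 − 1615 = €150.

150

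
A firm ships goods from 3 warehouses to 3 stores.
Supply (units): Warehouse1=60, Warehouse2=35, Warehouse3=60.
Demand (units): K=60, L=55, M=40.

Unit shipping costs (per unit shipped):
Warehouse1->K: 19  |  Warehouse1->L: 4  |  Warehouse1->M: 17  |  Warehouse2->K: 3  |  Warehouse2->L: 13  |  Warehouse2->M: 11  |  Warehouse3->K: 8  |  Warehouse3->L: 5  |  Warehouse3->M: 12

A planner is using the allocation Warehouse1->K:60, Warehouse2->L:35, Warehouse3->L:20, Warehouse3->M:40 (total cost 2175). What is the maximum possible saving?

Current plan cost = 60·19 + 35·13 + 20·5 + 40·12 = 2175.
Optimal plan:
  Warehouse1–L: 55 × 4 = 220
  Warehouse1–M: 5 × 17 = 85
  Warehouse2–K: 35 × 3 = 105
  Warehouse3–K: 25 × 8 = 200
  Warehouse3–M: 35 × 12 = 420
Optimal cost = 1030.
Saving = 2175 − 1030 = 1145.

1145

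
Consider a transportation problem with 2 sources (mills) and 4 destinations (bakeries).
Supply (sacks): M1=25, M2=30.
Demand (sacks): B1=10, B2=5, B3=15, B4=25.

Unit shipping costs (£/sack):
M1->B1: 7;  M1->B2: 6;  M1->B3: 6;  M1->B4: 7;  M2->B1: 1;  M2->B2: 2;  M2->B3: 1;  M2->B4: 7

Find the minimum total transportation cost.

210

An optimal shipping plan:
  M1->B4: 25 sacks
  M2->B1: 10 sacks
  M2->B2: 5 sacks
  M2->B3: 15 sacks
Total cost = £210.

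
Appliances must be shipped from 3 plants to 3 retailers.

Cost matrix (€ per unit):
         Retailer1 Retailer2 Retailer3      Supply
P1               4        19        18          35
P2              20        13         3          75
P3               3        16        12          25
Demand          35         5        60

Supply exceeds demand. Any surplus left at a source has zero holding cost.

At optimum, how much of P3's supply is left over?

0

An optimal plan:
  P1→Retailer1: 10 × €4 = €40
  P2→Retailer2: 5 × €13 = €65
  P2→Retailer3: 60 × €3 = €180
  P3→Retailer1: 25 × €3 = €75
Total cost = €360.
P3 ships 25 of its 25, leaving 0.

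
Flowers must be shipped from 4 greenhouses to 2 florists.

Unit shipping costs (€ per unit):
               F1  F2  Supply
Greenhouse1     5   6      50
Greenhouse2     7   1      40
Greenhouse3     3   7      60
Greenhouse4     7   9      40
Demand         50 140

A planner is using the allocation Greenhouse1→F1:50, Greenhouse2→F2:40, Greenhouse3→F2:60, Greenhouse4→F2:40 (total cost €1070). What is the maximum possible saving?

Current plan cost = 50·5 + 40·1 + 60·7 + 40·9 = €1070.
Optimal plan:
  Greenhouse1–F2: 50 bunches
  Greenhouse2–F2: 40 bunches
  Greenhouse3–F1: 50 bunches
  Greenhouse3–F2: 10 bunches
  Greenhouse4–F2: 40 bunches
Optimal cost = €920.
Saving = 1070 − 920 = €150.

150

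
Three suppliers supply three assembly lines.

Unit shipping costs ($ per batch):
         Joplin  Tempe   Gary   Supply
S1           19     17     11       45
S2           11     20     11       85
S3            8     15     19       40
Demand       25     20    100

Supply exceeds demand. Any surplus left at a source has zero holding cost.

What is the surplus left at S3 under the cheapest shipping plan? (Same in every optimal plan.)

An optimal plan:
  S1 to Tempe: 5 × $17 = $85
  S1 to Gary: 15 × $11 = $165
  S2 to Gary: 85 × $11 = $935
  S3 to Joplin: 25 × $8 = $200
  S3 to Tempe: 15 × $15 = $225
Total cost = $1610.
S3 ships 40 of its 40, leaving 0.

0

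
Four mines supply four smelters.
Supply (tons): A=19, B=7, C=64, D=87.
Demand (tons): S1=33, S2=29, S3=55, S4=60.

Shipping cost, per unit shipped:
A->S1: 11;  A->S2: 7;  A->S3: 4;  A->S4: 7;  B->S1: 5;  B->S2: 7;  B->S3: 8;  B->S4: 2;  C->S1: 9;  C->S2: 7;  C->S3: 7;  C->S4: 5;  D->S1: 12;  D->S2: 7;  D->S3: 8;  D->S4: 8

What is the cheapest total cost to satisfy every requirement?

Optimal allocation:
  A->S3: 19 × 4 = 76
  B->S1: 7 × 5 = 35
  C->S1: 26 × 9 = 234
  C->S4: 38 × 5 = 190
  D->S2: 29 × 7 = 203
  D->S3: 36 × 8 = 288
  D->S4: 22 × 8 = 176
Total = 76 + 35 + 234 + 190 + 203 + 288 + 176 = 1202.
(Supply check: A ships 19; B ships 7; C ships 64; D ships 87.)

1202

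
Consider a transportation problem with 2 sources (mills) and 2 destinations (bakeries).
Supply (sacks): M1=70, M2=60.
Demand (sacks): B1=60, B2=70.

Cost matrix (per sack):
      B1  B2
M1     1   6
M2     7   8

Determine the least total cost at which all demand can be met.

Optimal allocation:
  M1–B1: 60 × 1 = 60
  M1–B2: 10 × 6 = 60
  M2–B2: 60 × 8 = 480
Total = 60 + 60 + 480 = 600.

600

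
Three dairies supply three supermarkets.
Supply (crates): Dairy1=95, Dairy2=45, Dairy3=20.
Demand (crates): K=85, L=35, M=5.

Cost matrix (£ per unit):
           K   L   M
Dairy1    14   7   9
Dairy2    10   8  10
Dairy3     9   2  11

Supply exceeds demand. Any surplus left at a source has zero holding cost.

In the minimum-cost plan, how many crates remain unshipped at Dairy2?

0

Minimum-cost shipments:
  Dairy1→K: 20 × £14 = £280
  Dairy1→L: 35 × £7 = £245
  Dairy1→M: 5 × £9 = £45
  Dairy2→K: 45 × £10 = £450
  Dairy3→K: 20 × £9 = £180
Total cost = £1200.
Dairy2 ships 45 of its 45, leaving 0.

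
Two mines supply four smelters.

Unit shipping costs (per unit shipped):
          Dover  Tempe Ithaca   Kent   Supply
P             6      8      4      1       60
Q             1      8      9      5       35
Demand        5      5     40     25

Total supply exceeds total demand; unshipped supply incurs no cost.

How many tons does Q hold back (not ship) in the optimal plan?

An optimal plan:
  P–Ithaca: 40 × 4 = 160
  P–Kent: 20 × 1 = 20
  Q–Dover: 5 × 1 = 5
  Q–Tempe: 5 × 8 = 40
  Q–Kent: 5 × 5 = 25
Total cost = 250.
Q ships 15 of its 35, leaving 20.

20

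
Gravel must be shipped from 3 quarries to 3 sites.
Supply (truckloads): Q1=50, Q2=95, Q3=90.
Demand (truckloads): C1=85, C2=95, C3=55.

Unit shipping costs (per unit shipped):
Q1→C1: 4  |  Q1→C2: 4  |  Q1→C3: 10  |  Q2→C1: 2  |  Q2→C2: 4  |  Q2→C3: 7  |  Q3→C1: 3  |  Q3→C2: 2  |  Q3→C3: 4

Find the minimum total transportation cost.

700

One minimum-cost allocation:
  Q1->C2: 50 × 4 = 200
  Q2->C1: 85 × 2 = 170
  Q2->C2: 10 × 4 = 40
  Q3->C2: 35 × 2 = 70
  Q3->C3: 55 × 4 = 220
Total = 200 + 170 + 40 + 70 + 220 = 700.
(Supply check: Q1 ships 50; Q2 ships 95; Q3 ships 90.)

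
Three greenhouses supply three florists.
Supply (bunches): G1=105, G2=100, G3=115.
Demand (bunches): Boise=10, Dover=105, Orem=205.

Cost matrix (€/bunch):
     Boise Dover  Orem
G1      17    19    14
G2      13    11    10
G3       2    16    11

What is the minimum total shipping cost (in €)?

An optimal shipping plan:
  G1–Orem: 105 bunches
  G2–Dover: 100 bunches
  G3–Boise: 10 bunches
  G3–Dover: 5 bunches
  G3–Orem: 100 bunches
Total cost = €3770.

3770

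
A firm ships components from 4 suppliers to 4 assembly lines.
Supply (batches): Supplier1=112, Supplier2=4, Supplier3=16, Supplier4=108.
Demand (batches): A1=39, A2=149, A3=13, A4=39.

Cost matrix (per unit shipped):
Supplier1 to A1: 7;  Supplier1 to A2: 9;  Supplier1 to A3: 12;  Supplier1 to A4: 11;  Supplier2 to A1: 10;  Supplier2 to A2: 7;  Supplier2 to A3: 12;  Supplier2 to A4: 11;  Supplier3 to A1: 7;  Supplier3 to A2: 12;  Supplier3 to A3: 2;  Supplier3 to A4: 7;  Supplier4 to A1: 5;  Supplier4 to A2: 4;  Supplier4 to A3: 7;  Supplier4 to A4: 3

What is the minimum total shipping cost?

Optimal allocation:
  Supplier1–A1: 39 × 7 = 273
  Supplier1–A2: 73 × 9 = 657
  Supplier2–A2: 4 × 7 = 28
  Supplier3–A3: 13 × 2 = 26
  Supplier3–A4: 3 × 7 = 21
  Supplier4–A2: 72 × 4 = 288
  Supplier4–A4: 36 × 3 = 108
Total = 273 + 657 + 28 + 26 + 21 + 288 + 108 = 1401.

1401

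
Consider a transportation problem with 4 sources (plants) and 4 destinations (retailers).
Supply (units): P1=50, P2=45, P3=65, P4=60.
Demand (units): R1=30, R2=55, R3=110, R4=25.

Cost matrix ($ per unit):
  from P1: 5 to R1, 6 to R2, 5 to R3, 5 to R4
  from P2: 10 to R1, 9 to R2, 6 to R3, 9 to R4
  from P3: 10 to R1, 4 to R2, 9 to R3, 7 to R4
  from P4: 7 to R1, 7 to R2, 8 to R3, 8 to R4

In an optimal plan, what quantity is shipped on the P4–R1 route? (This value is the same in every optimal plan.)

Optimal shipments:
  P1–R3: 35 × $5 = $175
  P1–R4: 15 × $5 = $75
  P2–R3: 45 × $6 = $270
  P3–R2: 55 × $4 = $220
  P3–R4: 10 × $7 = $70
  P4–R1: 30 × $7 = $210
  P4–R3: 30 × $8 = $240
Total cost = $1260.
So P4→R1 carries 30 units.

30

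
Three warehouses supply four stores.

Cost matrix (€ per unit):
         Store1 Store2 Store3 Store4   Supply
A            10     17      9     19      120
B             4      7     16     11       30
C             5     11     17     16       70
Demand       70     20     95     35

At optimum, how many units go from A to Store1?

The minimum-cost plan:
  A to Store3: 95 × €9 = €855
  A to Store4: 25 × €19 = €475
  B to Store2: 20 × €7 = €140
  B to Store4: 10 × €11 = €110
  C to Store1: 70 × €5 = €350
Total cost = €1930.
The route A→Store1 is not used.

0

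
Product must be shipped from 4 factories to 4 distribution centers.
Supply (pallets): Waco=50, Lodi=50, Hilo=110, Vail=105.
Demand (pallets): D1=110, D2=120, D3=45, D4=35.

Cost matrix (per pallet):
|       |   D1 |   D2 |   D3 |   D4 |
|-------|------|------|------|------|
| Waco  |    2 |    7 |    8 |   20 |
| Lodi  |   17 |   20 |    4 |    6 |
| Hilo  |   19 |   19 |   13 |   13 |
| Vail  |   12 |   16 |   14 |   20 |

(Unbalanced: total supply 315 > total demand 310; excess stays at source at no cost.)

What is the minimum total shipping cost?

One minimum-cost allocation:
  Waco->D1: 50 × 2 = 100
  Lodi->D3: 45 × 4 = 180
  Lodi->D4: 5 × 6 = 30
  Hilo->D2: 75 × 19 = 1425
  Hilo->D4: 30 × 13 = 390
  Vail->D1: 60 × 12 = 720
  Vail->D2: 45 × 16 = 720
Total = 100 + 180 + 30 + 1425 + 390 + 720 + 720 = 3565.

3565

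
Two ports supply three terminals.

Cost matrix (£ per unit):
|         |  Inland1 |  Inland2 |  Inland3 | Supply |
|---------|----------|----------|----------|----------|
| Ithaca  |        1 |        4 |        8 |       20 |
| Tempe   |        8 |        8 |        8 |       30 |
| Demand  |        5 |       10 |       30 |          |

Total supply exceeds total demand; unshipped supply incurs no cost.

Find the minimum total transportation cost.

285

Optimal allocation:
  Ithaca->Inland1: 5 × £1 = £5
  Ithaca->Inland2: 10 × £4 = £40
  Tempe->Inland3: 30 × £8 = £240
Total = 5 + 40 + 240 = £285.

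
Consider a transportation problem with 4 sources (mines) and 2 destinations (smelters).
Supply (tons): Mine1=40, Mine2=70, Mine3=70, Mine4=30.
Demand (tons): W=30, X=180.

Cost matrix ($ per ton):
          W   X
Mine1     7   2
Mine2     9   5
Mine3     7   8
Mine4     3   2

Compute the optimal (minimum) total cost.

1020

An optimal shipping plan:
  Mine1->X: 40 tons
  Mine2->X: 70 tons
  Mine3->W: 30 tons
  Mine3->X: 40 tons
  Mine4->X: 30 tons
Total cost = $1020.
(Supply check: Mine1 ships 40; Mine2 ships 70; Mine3 ships 70; Mine4 ships 30.)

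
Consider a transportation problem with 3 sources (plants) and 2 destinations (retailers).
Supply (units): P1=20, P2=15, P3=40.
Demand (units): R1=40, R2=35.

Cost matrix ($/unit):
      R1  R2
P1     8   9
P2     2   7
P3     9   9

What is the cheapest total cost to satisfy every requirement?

A cheapest plan:
  P1→R1: 20 × $8 = $160
  P2→R1: 15 × $2 = $30
  P3→R1: 5 × $9 = $45
  P3→R2: 35 × $9 = $315
Total = 160 + 30 + 45 + 315 = $550.
(Supply check: P1 ships 20; P2 ships 15; P3 ships 40.)

550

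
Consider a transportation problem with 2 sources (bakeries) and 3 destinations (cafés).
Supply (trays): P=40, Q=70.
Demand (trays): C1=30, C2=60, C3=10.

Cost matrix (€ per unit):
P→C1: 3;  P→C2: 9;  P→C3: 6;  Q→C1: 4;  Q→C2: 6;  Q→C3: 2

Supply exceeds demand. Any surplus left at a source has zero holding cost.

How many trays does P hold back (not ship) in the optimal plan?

Minimum-cost shipments:
  P->C1: 30 × €3 = €90
  Q->C2: 60 × €6 = €360
  Q->C3: 10 × €2 = €20
Total cost = €470.
P ships 30 of its 40, leaving 10.

10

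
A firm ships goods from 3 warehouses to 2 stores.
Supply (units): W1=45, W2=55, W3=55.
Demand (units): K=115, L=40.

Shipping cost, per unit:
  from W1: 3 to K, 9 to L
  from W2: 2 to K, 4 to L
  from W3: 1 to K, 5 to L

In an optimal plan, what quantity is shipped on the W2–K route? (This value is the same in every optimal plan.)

15

Optimal shipments:
  W1 to K: 45 × 3 = 135
  W2 to K: 15 × 2 = 30
  W2 to L: 40 × 4 = 160
  W3 to K: 55 × 1 = 55
Total cost = 380.
So W2→K carries 15 units.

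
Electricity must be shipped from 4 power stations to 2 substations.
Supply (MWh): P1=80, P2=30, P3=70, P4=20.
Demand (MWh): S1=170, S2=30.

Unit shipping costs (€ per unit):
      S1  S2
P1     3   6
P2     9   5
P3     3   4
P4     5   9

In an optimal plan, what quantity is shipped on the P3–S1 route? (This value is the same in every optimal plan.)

70

The minimum-cost plan:
  P1–S1: 80 × €3 = €240
  P2–S2: 30 × €5 = €150
  P3–S1: 70 × €3 = €210
  P4–S1: 20 × €5 = €100
Total cost = €700.
So P3→S1 carries 70 MWh.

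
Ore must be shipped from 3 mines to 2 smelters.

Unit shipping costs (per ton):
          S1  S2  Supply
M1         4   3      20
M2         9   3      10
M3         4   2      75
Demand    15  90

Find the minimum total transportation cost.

A cheapest plan:
  M1→S1: 15 × 4 = 60
  M1→S2: 5 × 3 = 15
  M2→S2: 10 × 3 = 30
  M3→S2: 75 × 2 = 150
Total = 60 + 15 + 30 + 150 = 255.
(Supply check: M1 ships 20; M2 ships 10; M3 ships 75.)

255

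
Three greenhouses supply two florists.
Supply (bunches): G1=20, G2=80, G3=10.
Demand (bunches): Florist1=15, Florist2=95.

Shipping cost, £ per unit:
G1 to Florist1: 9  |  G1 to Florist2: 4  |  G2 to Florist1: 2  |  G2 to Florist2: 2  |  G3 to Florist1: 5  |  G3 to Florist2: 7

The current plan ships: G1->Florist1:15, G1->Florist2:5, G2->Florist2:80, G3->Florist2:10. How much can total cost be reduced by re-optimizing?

Current plan cost = 15·9 + 5·4 + 80·2 + 10·7 = £385.
Optimal plan:
  G1 to Florist2: 20 × £4 = £80
  G2 to Florist1: 5 × £2 = £10
  G2 to Florist2: 75 × £2 = £150
  G3 to Florist1: 10 × £5 = £50
Optimal cost = £290.
Saving = 385 − 290 = £95.

95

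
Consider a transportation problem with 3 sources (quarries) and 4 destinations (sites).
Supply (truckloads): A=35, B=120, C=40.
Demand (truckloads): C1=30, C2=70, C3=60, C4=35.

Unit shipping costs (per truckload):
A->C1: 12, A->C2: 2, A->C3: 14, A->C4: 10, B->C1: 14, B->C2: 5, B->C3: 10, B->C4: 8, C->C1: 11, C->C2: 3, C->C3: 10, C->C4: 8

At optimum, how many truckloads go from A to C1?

Solving gives:
  A to C2: 35 × 2 = 70
  B to C2: 25 × 5 = 125
  B to C3: 60 × 10 = 600
  B to C4: 35 × 8 = 280
  C to C1: 30 × 11 = 330
  C to C2: 10 × 3 = 30
Total cost = 1435.
The route A→C1 is not used.

0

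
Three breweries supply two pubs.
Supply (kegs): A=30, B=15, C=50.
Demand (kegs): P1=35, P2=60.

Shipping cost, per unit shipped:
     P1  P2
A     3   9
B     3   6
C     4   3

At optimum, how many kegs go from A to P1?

30

Optimal shipments:
  A→P1: 30 × 3 = 90
  B→P1: 5 × 3 = 15
  B→P2: 10 × 6 = 60
  C→P2: 50 × 3 = 150
Total cost = 315.
So A→P1 carries 30 kegs.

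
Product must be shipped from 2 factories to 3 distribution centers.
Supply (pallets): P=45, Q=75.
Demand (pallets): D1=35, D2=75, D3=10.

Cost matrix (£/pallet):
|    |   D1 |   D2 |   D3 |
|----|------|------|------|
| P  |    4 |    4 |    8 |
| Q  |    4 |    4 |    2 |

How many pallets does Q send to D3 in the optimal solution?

10

Solving gives:
  P→D1: 35 × £4 = £140
  P→D2: 10 × £4 = £40
  Q→D2: 65 × £4 = £260
  Q→D3: 10 × £2 = £20
Total cost = £460.
So Q→D3 carries 10 pallets.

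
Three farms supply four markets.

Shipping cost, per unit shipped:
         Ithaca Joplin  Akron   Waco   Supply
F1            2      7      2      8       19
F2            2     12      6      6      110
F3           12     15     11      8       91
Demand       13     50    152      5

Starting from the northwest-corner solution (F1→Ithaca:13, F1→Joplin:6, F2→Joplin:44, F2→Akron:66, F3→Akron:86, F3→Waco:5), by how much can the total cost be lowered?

Current plan cost = 13·2 + 6·7 + 44·12 + 66·6 + 86·11 + 5·8 = 1978.
Optimal plan:
  F1->Akron: 19 × 2 = 38
  F2->Ithaca: 13 × 2 = 26
  F2->Akron: 97 × 6 = 582
  F3->Joplin: 50 × 15 = 750
  F3->Akron: 36 × 11 = 396
  F3->Waco: 5 × 8 = 40
Optimal cost = 1832.
Saving = 1978 − 1832 = 146.

146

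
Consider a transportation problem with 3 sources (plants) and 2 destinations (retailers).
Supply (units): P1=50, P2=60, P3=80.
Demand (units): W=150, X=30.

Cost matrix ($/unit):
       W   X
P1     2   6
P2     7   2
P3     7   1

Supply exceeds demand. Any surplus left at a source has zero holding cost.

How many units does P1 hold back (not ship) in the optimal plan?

0

An optimal plan:
  P1 to W: 50 × $2 = $100
  P2 to W: 50 × $7 = $350
  P3 to W: 50 × $7 = $350
  P3 to X: 30 × $1 = $30
Total cost = $830.
P1 ships 50 of its 50, leaving 0.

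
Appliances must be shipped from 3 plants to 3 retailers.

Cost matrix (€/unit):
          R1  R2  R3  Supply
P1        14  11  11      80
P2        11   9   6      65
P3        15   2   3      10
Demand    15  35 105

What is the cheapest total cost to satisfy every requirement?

1335

One minimum-cost allocation:
  P1→R1: 15 × €14 = €210
  P1→R2: 25 × €11 = €275
  P1→R3: 40 × €11 = €440
  P2→R3: 65 × €6 = €390
  P3→R2: 10 × €2 = €20
Total = 210 + 275 + 440 + 390 + 20 = €1335.
(Supply check: P1 ships 80; P2 ships 65; P3 ships 10.)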